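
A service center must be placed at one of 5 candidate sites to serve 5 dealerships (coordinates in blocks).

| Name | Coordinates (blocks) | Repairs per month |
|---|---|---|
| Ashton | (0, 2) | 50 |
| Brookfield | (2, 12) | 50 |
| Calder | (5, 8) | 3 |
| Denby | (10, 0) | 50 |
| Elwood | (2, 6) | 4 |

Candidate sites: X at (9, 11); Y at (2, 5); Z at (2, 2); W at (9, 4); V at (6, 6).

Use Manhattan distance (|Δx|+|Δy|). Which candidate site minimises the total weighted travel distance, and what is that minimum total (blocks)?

Total weighted distance at each candidate:
  X (9, 11): total = 1969
  Y (2, 5): total = 1272
  Z (2, 2): total = 1143
  W (9, 4): total = 1610
  V (6, 6): total = 1525
Minimum is at Z with total 1143 blocks.

Z, total 1143 blocks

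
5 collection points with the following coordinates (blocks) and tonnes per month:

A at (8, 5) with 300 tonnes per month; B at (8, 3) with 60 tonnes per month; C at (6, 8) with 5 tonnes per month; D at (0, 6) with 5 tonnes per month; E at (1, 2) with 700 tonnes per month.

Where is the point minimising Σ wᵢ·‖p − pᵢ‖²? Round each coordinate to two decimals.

The minimiser of Σwᵢ‖p−pᵢ‖² is the weighted centroid p* = (Σwᵢpᵢ)/(Σwᵢ).
Σwᵢ = 1070.
Σwᵢxᵢ = 300·8 + 60·8 + 5·6 + 5·0 + 700·1 = 3610.
Σwᵢyᵢ = 300·5 + 60·3 + 5·8 + 5·6 + 700·2 = 3150.
x* = 3610/1070 = 3.37, y* = 3150/1070 = 2.94.

(3.37, 2.94)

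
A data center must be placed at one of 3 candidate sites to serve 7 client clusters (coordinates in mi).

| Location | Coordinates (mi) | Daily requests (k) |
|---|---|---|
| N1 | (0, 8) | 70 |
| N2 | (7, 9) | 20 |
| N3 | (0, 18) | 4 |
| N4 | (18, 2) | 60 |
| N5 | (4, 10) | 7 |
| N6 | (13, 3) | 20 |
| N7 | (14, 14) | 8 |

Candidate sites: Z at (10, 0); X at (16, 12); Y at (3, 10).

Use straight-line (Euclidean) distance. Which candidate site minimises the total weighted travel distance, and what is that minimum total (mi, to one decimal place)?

Total weighted distance at each candidate:
  Z (10, 0): total = 1946.3
  X (16, 12): total = 2322.0
  Y (3, 10): total = 1733.8
Minimum is at Y with total 1733.8 mi.

Y, total 1733.8 mi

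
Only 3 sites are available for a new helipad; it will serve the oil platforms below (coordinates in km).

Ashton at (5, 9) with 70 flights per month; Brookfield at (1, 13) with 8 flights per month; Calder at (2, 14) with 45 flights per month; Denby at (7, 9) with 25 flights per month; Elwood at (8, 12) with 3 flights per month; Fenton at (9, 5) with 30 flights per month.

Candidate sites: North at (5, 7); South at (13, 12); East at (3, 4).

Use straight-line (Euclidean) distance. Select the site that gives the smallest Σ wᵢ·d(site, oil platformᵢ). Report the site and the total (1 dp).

Total weighted distance at each candidate:
  North (5, 7): total = 762.8
  South (13, 12): total = 1622.1
  East (3, 4): total = 1273.8
Minimum is at North with total 762.8 km.

North, total 762.8 km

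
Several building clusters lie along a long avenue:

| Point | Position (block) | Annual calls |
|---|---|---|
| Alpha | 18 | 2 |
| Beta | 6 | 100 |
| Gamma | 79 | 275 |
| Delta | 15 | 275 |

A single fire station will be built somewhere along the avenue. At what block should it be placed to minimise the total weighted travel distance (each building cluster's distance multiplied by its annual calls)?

For a sum of weighted absolute distances on a line, the optimum is the weighted median (not the mean). Total weight W = 652; half-weight = 326.
Sort by position and accumulate weight:
  block 6 (Beta, w=100) → cum 100
  block 15 (Delta, w=275) → cum 375  ≥ 326 → median here
  block 18 (Alpha, w=2) → cum 377
  block 79 (Gamma, w=275) → cum 652
Optimal location: block 15.

x = 15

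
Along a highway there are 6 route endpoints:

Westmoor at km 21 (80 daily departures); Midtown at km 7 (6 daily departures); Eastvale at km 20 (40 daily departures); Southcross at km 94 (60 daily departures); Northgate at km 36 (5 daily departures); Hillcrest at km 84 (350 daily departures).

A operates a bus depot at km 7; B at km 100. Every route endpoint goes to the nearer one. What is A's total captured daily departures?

The indifferent point is the midpoint (7+100)/2 = 53.5; route endpoints left of it (closer to A at 7) go to A, those right go to B.
  Midtown at 7 (w=6) → A
  Eastvale at 20 (w=40) → A
  Westmoor at 21 (w=80) → A
  Northgate at 36 (w=5) → A
  Hillcrest at 84 (w=350) → B
  Southcross at 94 (w=60) → B
A captures 131; B captures 410.

131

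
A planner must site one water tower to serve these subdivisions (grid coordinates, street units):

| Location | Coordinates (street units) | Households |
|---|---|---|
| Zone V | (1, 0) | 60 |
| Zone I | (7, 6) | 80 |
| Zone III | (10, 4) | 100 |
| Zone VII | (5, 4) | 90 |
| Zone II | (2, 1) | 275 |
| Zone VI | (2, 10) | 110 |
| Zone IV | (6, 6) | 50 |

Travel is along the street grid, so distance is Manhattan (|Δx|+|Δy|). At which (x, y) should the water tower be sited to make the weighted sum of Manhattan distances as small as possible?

Manhattan distance separates: Σwᵢ(|x−xᵢ|+|y−yᵢ|) = Σwᵢ|x−xᵢ| + Σwᵢ|y−yᵢ|, so x and y are optimised independently as 1-D weighted medians.
Total weight W = 765; half = 382.5.
x-coordinate, sorted with cumulative weight:
  x=1 (Zone V, w=60) cum 60
  x=2 (Zone II, w=275) cum 335
  x=2 (Zone VI, w=110) cum 445  ← median
  x=5 (Zone VII, w=90) cum 535
  x=6 (Zone IV, w=50) cum 585
  x=7 (Zone I, w=80) cum 665
  x=10 (Zone III, w=100) cum 765
⇒ x* = 2
y-coordinate, sorted with cumulative weight:
  y=0 (Zone V, w=60) cum 60
  y=1 (Zone II, w=275) cum 335
  y=4 (Zone III, w=100) cum 435  ← median
  y=4 (Zone VII, w=90) cum 525
  y=6 (Zone I, w=80) cum 605
  y=6 (Zone IV, w=50) cum 655
  y=10 (Zone VI, w=110) cum 765
⇒ y* = 4

(2, 4)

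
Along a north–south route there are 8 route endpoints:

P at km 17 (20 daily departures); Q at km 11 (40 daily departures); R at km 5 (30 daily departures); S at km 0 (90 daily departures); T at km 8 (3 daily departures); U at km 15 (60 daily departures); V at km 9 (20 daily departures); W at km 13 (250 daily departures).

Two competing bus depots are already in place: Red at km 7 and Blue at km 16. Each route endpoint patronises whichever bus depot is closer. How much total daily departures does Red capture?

The indifferent point is the midpoint (7+16)/2 = 11.5; route endpoints left of it (closer to Red at 7) go to Red, those right go to Blue.
  S at 0 (w=90) → Red
  R at 5 (w=30) → Red
  T at 8 (w=3) → Red
  V at 9 (w=20) → Red
  Q at 11 (w=40) → Red
  W at 13 (w=250) → Blue
  U at 15 (w=60) → Blue
  P at 17 (w=20) → Blue
Red captures 183; Blue captures 330.

183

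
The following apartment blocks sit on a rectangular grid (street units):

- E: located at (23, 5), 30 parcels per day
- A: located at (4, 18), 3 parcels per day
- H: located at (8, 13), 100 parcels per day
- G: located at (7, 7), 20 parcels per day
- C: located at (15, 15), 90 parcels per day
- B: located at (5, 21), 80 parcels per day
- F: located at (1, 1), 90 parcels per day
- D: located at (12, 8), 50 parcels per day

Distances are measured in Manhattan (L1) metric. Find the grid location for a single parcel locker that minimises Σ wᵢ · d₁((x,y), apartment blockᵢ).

(8, 13)

Manhattan distance separates: Σwᵢ(|x−xᵢ|+|y−yᵢ|) = Σwᵢ|x−xᵢ| + Σwᵢ|y−yᵢ|, so x and y are optimised independently as 1-D weighted medians.
Total weight W = 463; half = 231.5.
x-coordinate, sorted with cumulative weight:
  x=1 (F, w=90) cum 90
  x=4 (A, w=3) cum 93
  x=5 (B, w=80) cum 173
  x=7 (G, w=20) cum 193
  x=8 (H, w=100) cum 293  ← median
  x=12 (D, w=50) cum 343
  x=15 (C, w=90) cum 433
  x=23 (E, w=30) cum 463
⇒ x* = 8
y-coordinate, sorted with cumulative weight:
  y=1 (F, w=90) cum 90
  y=5 (E, w=30) cum 120
  y=7 (G, w=20) cum 140
  y=8 (D, w=50) cum 190
  y=13 (H, w=100) cum 290  ← median
  y=15 (C, w=90) cum 380
  y=18 (A, w=3) cum 383
  y=21 (B, w=80) cum 463
⇒ y* = 13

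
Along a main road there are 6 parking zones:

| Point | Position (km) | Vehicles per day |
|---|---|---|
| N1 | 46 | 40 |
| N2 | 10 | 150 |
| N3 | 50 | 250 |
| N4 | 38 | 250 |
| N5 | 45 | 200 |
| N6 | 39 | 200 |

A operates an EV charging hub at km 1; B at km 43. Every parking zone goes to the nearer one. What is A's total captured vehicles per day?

The indifferent point is the midpoint (1+43)/2 = 22; parking zones left of it (closer to A at 1) go to A, those right go to B.
  N2 at 10 (w=150) → A
  N4 at 38 (w=250) → B
  N6 at 39 (w=200) → B
  N5 at 45 (w=200) → B
  N1 at 46 (w=40) → B
  N3 at 50 (w=250) → B
A captures 150; B captures 940.

150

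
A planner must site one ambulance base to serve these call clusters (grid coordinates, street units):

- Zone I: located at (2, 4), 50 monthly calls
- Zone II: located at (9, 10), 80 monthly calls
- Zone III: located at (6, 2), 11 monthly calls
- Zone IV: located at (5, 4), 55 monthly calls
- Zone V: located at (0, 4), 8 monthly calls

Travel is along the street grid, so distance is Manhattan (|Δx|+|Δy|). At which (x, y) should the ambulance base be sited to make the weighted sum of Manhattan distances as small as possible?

Manhattan distance separates: Σwᵢ(|x−xᵢ|+|y−yᵢ|) = Σwᵢ|x−xᵢ| + Σwᵢ|y−yᵢ|, so x and y are optimised independently as 1-D weighted medians.
Total weight W = 204; half = 102.
x-coordinate, sorted with cumulative weight:
  x=0 (Zone V, w=8) cum 8
  x=2 (Zone I, w=50) cum 58
  x=5 (Zone IV, w=55) cum 113  ← median
  x=6 (Zone III, w=11) cum 124
  x=9 (Zone II, w=80) cum 204
⇒ x* = 5
y-coordinate, sorted with cumulative weight:
  y=2 (Zone III, w=11) cum 11
  y=4 (Zone I, w=50) cum 61
  y=4 (Zone IV, w=55) cum 116  ← median
  y=4 (Zone V, w=8) cum 124
  y=10 (Zone II, w=80) cum 204
⇒ y* = 4

(5, 4)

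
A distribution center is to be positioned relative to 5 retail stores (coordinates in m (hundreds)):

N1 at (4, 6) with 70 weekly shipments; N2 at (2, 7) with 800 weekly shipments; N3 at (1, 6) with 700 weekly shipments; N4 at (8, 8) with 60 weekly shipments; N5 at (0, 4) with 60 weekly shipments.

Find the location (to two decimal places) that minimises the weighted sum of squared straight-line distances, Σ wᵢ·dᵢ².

(1.81, 6.47)

The minimiser of Σwᵢ‖p−pᵢ‖² is the weighted centroid p* = (Σwᵢpᵢ)/(Σwᵢ).
Σwᵢ = 1690.
Σwᵢxᵢ = 70·4 + 800·2 + 700·1 + 60·8 + 60·0 = 3060.
Σwᵢyᵢ = 70·6 + 800·7 + 700·6 + 60·8 + 60·4 = 10940.
x* = 3060/1690 = 1.81, y* = 10940/1690 = 6.47.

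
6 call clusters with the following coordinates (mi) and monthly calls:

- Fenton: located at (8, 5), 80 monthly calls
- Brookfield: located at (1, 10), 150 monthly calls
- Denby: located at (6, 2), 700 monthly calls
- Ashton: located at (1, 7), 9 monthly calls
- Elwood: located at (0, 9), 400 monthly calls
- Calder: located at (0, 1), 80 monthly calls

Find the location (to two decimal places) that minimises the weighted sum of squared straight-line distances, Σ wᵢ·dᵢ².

(3.52, 4.96)

The minimiser of Σwᵢ‖p−pᵢ‖² is the weighted centroid p* = (Σwᵢpᵢ)/(Σwᵢ).
Σwᵢ = 1419.
Σwᵢxᵢ = 80·8 + 150·1 + 700·6 + 9·1 + 400·0 + 80·0 = 4999.
Σwᵢyᵢ = 80·5 + 150·10 + 700·2 + 9·7 + 400·9 + 80·1 = 7043.
x* = 4999/1419 = 3.52, y* = 7043/1419 = 4.96.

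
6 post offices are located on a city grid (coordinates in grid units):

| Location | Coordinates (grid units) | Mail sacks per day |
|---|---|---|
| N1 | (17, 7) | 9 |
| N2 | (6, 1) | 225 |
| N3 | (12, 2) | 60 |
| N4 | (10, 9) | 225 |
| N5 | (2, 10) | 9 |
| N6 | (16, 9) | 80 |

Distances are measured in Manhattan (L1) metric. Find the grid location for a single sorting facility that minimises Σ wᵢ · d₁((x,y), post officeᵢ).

Manhattan distance separates: Σwᵢ(|x−xᵢ|+|y−yᵢ|) = Σwᵢ|x−xᵢ| + Σwᵢ|y−yᵢ|, so x and y are optimised independently as 1-D weighted medians.
Total weight W = 608; half = 304.
x-coordinate, sorted with cumulative weight:
  x=2 (N5, w=9) cum 9
  x=6 (N2, w=225) cum 234
  x=10 (N4, w=225) cum 459  ← median
  x=12 (N3, w=60) cum 519
  x=16 (N6, w=80) cum 599
  x=17 (N1, w=9) cum 608
⇒ x* = 10
y-coordinate, sorted with cumulative weight:
  y=1 (N2, w=225) cum 225
  y=2 (N3, w=60) cum 285
  y=7 (N1, w=9) cum 294
  y=9 (N4, w=225) cum 519  ← median
  y=9 (N6, w=80) cum 599
  y=10 (N5, w=9) cum 608
⇒ y* = 9

(10, 9)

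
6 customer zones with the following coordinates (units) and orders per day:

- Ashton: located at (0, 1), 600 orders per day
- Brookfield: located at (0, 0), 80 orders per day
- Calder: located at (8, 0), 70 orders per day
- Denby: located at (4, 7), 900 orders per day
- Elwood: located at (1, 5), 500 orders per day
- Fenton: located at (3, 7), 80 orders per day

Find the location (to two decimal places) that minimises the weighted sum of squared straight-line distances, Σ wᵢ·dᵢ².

(2.20, 4.47)

The minimiser of Σwᵢ‖p−pᵢ‖² is the weighted centroid p* = (Σwᵢpᵢ)/(Σwᵢ).
Σwᵢ = 2230.
Σwᵢxᵢ = 600·0 + 80·0 + 70·8 + 900·4 + 500·1 + 80·3 = 4900.
Σwᵢyᵢ = 600·1 + 80·0 + 70·0 + 900·7 + 500·5 + 80·7 = 9960.
x* = 4900/2230 = 2.20, y* = 9960/2230 = 4.47.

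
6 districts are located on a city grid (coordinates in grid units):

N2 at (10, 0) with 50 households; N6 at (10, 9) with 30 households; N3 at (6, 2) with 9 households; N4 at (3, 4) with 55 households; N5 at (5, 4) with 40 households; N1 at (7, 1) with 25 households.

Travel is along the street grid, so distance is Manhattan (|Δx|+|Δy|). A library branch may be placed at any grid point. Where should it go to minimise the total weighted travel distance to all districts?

(7, 4)

Manhattan distance separates: Σwᵢ(|x−xᵢ|+|y−yᵢ|) = Σwᵢ|x−xᵢ| + Σwᵢ|y−yᵢ|, so x and y are optimised independently as 1-D weighted medians.
Total weight W = 209; half = 104.5.
x-coordinate, sorted with cumulative weight:
  x=3 (N4, w=55) cum 55
  x=5 (N5, w=40) cum 95
  x=6 (N3, w=9) cum 104
  x=7 (N1, w=25) cum 129  ← median
  x=10 (N2, w=50) cum 179
  x=10 (N6, w=30) cum 209
⇒ x* = 7
y-coordinate, sorted with cumulative weight:
  y=0 (N2, w=50) cum 50
  y=1 (N1, w=25) cum 75
  y=2 (N3, w=9) cum 84
  y=4 (N4, w=55) cum 139  ← median
  y=4 (N5, w=40) cum 179
  y=9 (N6, w=30) cum 209
⇒ y* = 4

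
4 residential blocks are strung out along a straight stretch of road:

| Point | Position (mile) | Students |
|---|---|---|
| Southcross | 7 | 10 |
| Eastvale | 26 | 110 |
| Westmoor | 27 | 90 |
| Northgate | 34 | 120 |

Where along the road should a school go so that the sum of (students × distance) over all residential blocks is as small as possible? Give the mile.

For a sum of weighted absolute distances on a line, the optimum is the weighted median (not the mean). Total weight W = 330; half-weight = 165.
Sort by position and accumulate weight:
  mile 7 (Southcross, w=10) → cum 10
  mile 26 (Eastvale, w=110) → cum 120
  mile 27 (Westmoor, w=90) → cum 210  ≥ 165 → median here
  mile 34 (Northgate, w=120) → cum 330
Optimal location: mile 27.

x = 27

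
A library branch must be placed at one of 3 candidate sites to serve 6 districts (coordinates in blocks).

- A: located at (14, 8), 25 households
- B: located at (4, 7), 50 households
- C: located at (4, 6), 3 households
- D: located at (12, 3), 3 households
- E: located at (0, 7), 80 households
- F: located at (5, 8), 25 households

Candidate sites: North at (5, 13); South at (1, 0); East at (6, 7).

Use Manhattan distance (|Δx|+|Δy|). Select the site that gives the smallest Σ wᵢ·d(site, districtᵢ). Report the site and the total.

East, total 894 blocks

Total weighted distance at each candidate:
  North (5, 13): total = 1780
  South (1, 0): total = 2034
  East (6, 7): total = 894
Minimum is at East with total 894 blocks.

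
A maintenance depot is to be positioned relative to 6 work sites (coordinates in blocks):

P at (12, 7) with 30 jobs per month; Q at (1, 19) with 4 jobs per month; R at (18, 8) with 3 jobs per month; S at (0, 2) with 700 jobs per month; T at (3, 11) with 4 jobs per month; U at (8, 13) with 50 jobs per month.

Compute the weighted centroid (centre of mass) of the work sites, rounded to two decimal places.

The minimiser of Σwᵢ‖p−pᵢ‖² is the weighted centroid p* = (Σwᵢpᵢ)/(Σwᵢ).
Σwᵢ = 791.
Σwᵢxᵢ = 30·12 + 4·1 + 3·18 + 700·0 + 4·3 + 50·8 = 830.
Σwᵢyᵢ = 30·7 + 4·19 + 3·8 + 700·2 + 4·11 + 50·13 = 2404.
x* = 830/791 = 1.05, y* = 2404/791 = 3.04.

(1.05, 3.04)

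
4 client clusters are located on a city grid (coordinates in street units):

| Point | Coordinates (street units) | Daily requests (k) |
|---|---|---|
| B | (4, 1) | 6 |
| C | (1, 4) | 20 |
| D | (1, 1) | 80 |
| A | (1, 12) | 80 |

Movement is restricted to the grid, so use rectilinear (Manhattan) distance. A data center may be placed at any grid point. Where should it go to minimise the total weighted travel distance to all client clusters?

(1, 4)

Manhattan distance separates: Σwᵢ(|x−xᵢ|+|y−yᵢ|) = Σwᵢ|x−xᵢ| + Σwᵢ|y−yᵢ|, so x and y are optimised independently as 1-D weighted medians.
Total weight W = 186; half = 93.
x-coordinate, sorted with cumulative weight:
  x=1 (C, w=20) cum 20
  x=1 (D, w=80) cum 100  ← median
  x=1 (A, w=80) cum 180
  x=4 (B, w=6) cum 186
⇒ x* = 1
y-coordinate, sorted with cumulative weight:
  y=1 (B, w=6) cum 6
  y=1 (D, w=80) cum 86
  y=4 (C, w=20) cum 106  ← median
  y=12 (A, w=80) cum 186
⇒ y* = 4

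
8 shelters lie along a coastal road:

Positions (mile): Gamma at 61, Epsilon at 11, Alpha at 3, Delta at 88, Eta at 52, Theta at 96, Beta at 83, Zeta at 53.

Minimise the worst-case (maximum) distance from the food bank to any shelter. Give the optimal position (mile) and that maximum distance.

location 49.5, max distance 46.5

The 1-center on a line is the midpoint of the two extreme points: leftmost at 3, rightmost at 96.
Optimal location = (3 + 96)/2 = 49.5; maximum distance = (96 − 3)/2 = 46.5.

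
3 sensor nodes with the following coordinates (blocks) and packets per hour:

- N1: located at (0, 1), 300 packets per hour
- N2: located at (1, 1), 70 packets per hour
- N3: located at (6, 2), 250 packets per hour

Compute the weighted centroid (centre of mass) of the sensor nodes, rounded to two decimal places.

(2.53, 1.40)

The minimiser of Σwᵢ‖p−pᵢ‖² is the weighted centroid p* = (Σwᵢpᵢ)/(Σwᵢ).
Σwᵢ = 620.
Σwᵢxᵢ = 300·0 + 70·1 + 250·6 = 1570.
Σwᵢyᵢ = 300·1 + 70·1 + 250·2 = 870.
x* = 1570/620 = 2.53, y* = 870/620 = 1.40.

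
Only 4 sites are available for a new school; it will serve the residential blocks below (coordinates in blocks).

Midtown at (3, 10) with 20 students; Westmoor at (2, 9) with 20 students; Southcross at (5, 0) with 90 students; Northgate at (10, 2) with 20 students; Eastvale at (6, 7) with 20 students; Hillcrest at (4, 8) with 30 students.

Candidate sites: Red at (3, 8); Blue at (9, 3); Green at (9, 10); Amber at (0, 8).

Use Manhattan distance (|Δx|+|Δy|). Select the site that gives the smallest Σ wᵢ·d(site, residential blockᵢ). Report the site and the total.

Total weighted distance at each candidate:
  Red (3, 8): total = 1350
  Blue (9, 3): total = 1630
  Green (9, 10): total = 2050
  Amber (0, 8): total = 1910
Minimum is at Red with total 1350 blocks.

Red, total 1350 blocks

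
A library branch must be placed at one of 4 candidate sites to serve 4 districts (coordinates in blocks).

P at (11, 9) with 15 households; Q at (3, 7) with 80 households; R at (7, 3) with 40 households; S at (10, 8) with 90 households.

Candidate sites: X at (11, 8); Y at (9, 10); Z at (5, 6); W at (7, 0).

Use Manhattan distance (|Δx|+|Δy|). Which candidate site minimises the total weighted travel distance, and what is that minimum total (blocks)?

Total weighted distance at each candidate:
  X (11, 8): total = 1185
  Y (9, 10): total = 1395
  Z (5, 6): total = 1205
  W (7, 0): total = 2185
Minimum is at X with total 1185 blocks.

X, total 1185 blocks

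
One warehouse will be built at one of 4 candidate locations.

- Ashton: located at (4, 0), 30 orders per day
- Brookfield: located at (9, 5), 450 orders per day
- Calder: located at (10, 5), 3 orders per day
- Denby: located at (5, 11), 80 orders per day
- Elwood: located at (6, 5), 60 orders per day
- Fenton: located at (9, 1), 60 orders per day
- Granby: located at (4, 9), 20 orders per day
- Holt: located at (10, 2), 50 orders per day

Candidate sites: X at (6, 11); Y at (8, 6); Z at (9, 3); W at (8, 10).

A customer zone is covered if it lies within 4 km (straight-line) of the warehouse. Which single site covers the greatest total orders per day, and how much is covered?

Z, covering 623

Coverage radius r = 4 km; a point is covered iff (Δx)²+(Δy)² ≤ 4² = 16.
  X (6, 11): covers {Denby, Granby} → 100
  Y (8, 6): covers {Brookfield, Calder, Elwood} → 513
  Z (9, 3): covers {Brookfield, Calder, Elwood, Fenton, Holt} → 623
  W (8, 10): covers {Denby} → 80
Maximum coverage at Z: 623 orders per day.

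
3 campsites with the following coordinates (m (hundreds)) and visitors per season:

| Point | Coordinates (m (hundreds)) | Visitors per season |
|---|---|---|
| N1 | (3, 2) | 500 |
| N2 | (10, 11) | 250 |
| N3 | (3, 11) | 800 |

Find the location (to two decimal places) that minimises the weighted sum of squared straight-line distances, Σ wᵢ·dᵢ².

The minimiser of Σwᵢ‖p−pᵢ‖² is the weighted centroid p* = (Σwᵢpᵢ)/(Σwᵢ).
Σwᵢ = 1550.
Σwᵢxᵢ = 500·3 + 250·10 + 800·3 = 6400.
Σwᵢyᵢ = 500·2 + 250·11 + 800·11 = 12550.
x* = 6400/1550 = 4.13, y* = 12550/1550 = 8.10.

(4.13, 8.10)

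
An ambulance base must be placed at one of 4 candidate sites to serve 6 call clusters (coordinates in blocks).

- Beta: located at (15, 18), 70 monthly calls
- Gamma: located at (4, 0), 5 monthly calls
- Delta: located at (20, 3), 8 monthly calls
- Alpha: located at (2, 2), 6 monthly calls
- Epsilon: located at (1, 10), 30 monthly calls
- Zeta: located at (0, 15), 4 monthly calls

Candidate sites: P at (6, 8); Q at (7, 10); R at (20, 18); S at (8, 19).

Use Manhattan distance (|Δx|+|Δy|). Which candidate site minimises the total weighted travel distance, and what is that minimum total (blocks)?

S, total 1565 blocks

Total weighted distance at each candidate:
  P (6, 8): total = 1854
  Q (7, 10): total = 1651
  R (20, 18): total = 1746
  S (8, 19): total = 1565
Minimum is at S with total 1565 blocks.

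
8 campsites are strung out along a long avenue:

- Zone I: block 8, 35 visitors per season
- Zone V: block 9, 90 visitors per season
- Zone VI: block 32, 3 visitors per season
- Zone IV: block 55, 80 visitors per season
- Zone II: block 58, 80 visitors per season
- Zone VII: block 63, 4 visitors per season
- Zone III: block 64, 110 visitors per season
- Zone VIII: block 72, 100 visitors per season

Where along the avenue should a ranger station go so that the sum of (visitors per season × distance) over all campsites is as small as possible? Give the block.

x = 58

For a sum of weighted absolute distances on a line, the optimum is the weighted median (not the mean). Total weight W = 502; half-weight = 251.
Sort by position and accumulate weight:
  block 8 (Zone I, w=35) → cum 35
  block 9 (Zone V, w=90) → cum 125
  block 32 (Zone VI, w=3) → cum 128
  block 55 (Zone IV, w=80) → cum 208
  block 58 (Zone II, w=80) → cum 288  ≥ 251 → median here
  block 63 (Zone VII, w=4) → cum 292
  block 64 (Zone III, w=110) → cum 402
  block 72 (Zone VIII, w=100) → cum 502
Optimal location: block 58.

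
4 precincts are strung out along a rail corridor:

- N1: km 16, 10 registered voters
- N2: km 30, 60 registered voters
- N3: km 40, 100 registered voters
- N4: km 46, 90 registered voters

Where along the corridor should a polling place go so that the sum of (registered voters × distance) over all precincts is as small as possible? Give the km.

For a sum of weighted absolute distances on a line, the optimum is the weighted median (not the mean). Total weight W = 260; half-weight = 130.
Sort by position and accumulate weight:
  km 16 (N1, w=10) → cum 10
  km 30 (N2, w=60) → cum 70
  km 40 (N3, w=100) → cum 170  ≥ 130 → median here
  km 46 (N4, w=90) → cum 260
Optimal location: km 40.

x = 40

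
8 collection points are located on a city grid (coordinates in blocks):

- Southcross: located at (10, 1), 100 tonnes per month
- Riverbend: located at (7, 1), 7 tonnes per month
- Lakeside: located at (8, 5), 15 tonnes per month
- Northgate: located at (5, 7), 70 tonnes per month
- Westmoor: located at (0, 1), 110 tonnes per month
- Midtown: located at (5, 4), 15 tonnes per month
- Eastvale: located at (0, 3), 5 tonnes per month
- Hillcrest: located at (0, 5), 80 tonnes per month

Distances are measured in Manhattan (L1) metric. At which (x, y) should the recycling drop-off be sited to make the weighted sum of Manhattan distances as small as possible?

(5, 1)

Manhattan distance separates: Σwᵢ(|x−xᵢ|+|y−yᵢ|) = Σwᵢ|x−xᵢ| + Σwᵢ|y−yᵢ|, so x and y are optimised independently as 1-D weighted medians.
Total weight W = 402; half = 201.
x-coordinate, sorted with cumulative weight:
  x=0 (Westmoor, w=110) cum 110
  x=0 (Eastvale, w=5) cum 115
  x=0 (Hillcrest, w=80) cum 195
  x=5 (Northgate, w=70) cum 265  ← median
  x=5 (Midtown, w=15) cum 280
  x=7 (Riverbend, w=7) cum 287
  x=8 (Lakeside, w=15) cum 302
  x=10 (Southcross, w=100) cum 402
⇒ x* = 5
y-coordinate, sorted with cumulative weight:
  y=1 (Southcross, w=100) cum 100
  y=1 (Riverbend, w=7) cum 107
  y=1 (Westmoor, w=110) cum 217  ← median
  y=3 (Eastvale, w=5) cum 222
  y=4 (Midtown, w=15) cum 237
  y=5 (Lakeside, w=15) cum 252
  y=5 (Hillcrest, w=80) cum 332
  y=7 (Northgate, w=70) cum 402
⇒ y* = 1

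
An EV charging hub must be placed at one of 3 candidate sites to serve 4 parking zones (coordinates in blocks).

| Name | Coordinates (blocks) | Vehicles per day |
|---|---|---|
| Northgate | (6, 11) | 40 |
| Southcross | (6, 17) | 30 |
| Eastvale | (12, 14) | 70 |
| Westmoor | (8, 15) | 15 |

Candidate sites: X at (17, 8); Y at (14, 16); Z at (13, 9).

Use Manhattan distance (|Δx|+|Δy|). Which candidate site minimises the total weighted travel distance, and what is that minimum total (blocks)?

Y, total 1175 blocks

Total weighted distance at each candidate:
  X (17, 8): total = 2170
  Y (14, 16): total = 1175
  Z (13, 9): total = 1395
Minimum is at Y with total 1175 blocks.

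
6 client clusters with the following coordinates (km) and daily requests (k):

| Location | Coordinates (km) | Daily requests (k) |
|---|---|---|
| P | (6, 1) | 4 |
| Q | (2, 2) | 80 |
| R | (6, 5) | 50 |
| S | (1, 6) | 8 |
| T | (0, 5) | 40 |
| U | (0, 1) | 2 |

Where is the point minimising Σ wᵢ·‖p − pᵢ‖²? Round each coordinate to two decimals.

(2.67, 3.61)

The minimiser of Σwᵢ‖p−pᵢ‖² is the weighted centroid p* = (Σwᵢpᵢ)/(Σwᵢ).
Σwᵢ = 184.
Σwᵢxᵢ = 4·6 + 80·2 + 50·6 + 8·1 + 40·0 + 2·0 = 492.
Σwᵢyᵢ = 4·1 + 80·2 + 50·5 + 8·6 + 40·5 + 2·1 = 664.
x* = 492/184 = 2.67, y* = 664/184 = 3.61.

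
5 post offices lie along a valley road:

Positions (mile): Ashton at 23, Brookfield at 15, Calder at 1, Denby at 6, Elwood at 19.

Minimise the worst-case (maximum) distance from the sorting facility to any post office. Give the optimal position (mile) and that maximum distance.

location 12, max distance 11

The 1-center on a line is the midpoint of the two extreme points: leftmost at 1, rightmost at 23.
Optimal location = (1 + 23)/2 = 12; maximum distance = (23 − 1)/2 = 11.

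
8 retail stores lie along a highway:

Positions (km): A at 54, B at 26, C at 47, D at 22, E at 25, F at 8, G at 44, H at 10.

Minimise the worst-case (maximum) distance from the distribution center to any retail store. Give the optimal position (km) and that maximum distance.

The 1-center on a line is the midpoint of the two extreme points: leftmost at 8, rightmost at 54.
Optimal location = (8 + 54)/2 = 31; maximum distance = (54 − 8)/2 = 23.

location 31, max distance 23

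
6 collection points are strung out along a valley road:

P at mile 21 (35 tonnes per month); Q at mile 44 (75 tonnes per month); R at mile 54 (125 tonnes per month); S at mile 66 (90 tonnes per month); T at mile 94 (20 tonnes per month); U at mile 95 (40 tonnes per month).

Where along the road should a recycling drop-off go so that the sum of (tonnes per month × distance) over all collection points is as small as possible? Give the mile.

x = 54

For a sum of weighted absolute distances on a line, the optimum is the weighted median (not the mean). Total weight W = 385; half-weight = 192.5.
Sort by position and accumulate weight:
  mile 21 (P, w=35) → cum 35
  mile 44 (Q, w=75) → cum 110
  mile 54 (R, w=125) → cum 235  ≥ 192.5 → median here
  mile 66 (S, w=90) → cum 325
  mile 94 (T, w=20) → cum 345
  mile 95 (U, w=40) → cum 385
Optimal location: mile 54.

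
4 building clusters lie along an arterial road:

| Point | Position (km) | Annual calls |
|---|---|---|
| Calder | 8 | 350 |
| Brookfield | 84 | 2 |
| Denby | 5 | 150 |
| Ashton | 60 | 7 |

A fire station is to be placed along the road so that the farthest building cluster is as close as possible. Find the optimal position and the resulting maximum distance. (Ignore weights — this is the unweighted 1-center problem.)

The 1-center on a line is the midpoint of the two extreme points: leftmost at 5, rightmost at 84.
Optimal location = (5 + 84)/2 = 44.5; maximum distance = (84 − 5)/2 = 39.5.

location 44.5, max distance 39.5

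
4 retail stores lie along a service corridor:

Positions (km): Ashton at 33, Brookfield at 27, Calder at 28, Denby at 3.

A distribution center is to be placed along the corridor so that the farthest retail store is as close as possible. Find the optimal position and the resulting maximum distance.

location 18, max distance 15

The 1-center on a line is the midpoint of the two extreme points: leftmost at 3, rightmost at 33.
Optimal location = (3 + 33)/2 = 18; maximum distance = (33 − 3)/2 = 15.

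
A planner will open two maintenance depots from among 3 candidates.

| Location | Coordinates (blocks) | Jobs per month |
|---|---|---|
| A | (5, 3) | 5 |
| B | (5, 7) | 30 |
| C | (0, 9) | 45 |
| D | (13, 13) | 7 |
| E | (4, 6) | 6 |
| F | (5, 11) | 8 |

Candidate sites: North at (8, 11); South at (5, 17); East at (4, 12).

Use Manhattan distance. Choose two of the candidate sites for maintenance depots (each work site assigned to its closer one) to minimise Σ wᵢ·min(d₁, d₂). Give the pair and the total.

{North, East}, total 646

Evaluate every pair (each demand assigned to the nearer of the two):
  {North, East}: total = 646
  {South, East}: total = 667
  {North, South}: total = 842
Best pair: {North, East} with total 646.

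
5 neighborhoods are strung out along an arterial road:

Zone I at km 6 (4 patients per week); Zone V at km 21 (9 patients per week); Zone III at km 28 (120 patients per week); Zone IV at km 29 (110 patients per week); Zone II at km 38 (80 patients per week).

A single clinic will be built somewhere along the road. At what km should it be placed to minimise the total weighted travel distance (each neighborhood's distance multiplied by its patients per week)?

For a sum of weighted absolute distances on a line, the optimum is the weighted median (not the mean). Total weight W = 323; half-weight = 161.5.
Sort by position and accumulate weight:
  km 6 (Zone I, w=4) → cum 4
  km 21 (Zone V, w=9) → cum 13
  km 28 (Zone III, w=120) → cum 133
  km 29 (Zone IV, w=110) → cum 243  ≥ 161.5 → median here
  km 38 (Zone II, w=80) → cum 323
Optimal location: km 29.

x = 29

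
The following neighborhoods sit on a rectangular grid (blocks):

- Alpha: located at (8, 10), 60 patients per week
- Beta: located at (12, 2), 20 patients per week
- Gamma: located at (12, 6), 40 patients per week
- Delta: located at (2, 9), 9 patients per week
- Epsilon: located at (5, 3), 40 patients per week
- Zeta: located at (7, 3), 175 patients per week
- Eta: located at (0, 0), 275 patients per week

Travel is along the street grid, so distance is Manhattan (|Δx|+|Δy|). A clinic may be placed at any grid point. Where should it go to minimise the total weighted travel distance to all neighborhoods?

(5, 3)

Manhattan distance separates: Σwᵢ(|x−xᵢ|+|y−yᵢ|) = Σwᵢ|x−xᵢ| + Σwᵢ|y−yᵢ|, so x and y are optimised independently as 1-D weighted medians.
Total weight W = 619; half = 309.5.
x-coordinate, sorted with cumulative weight:
  x=0 (Eta, w=275) cum 275
  x=2 (Delta, w=9) cum 284
  x=5 (Epsilon, w=40) cum 324  ← median
  x=7 (Zeta, w=175) cum 499
  x=8 (Alpha, w=60) cum 559
  x=12 (Beta, w=20) cum 579
  x=12 (Gamma, w=40) cum 619
⇒ x* = 5
y-coordinate, sorted with cumulative weight:
  y=0 (Eta, w=275) cum 275
  y=2 (Beta, w=20) cum 295
  y=3 (Epsilon, w=40) cum 335  ← median
  y=3 (Zeta, w=175) cum 510
  y=6 (Gamma, w=40) cum 550
  y=9 (Delta, w=9) cum 559
  y=10 (Alpha, w=60) cum 619
⇒ y* = 3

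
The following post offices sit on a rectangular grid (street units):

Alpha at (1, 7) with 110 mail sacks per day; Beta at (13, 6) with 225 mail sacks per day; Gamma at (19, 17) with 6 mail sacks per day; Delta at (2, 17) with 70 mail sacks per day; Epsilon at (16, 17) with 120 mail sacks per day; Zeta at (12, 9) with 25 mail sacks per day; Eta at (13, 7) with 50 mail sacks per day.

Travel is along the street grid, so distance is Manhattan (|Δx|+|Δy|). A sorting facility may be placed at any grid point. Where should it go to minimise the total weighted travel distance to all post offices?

Manhattan distance separates: Σwᵢ(|x−xᵢ|+|y−yᵢ|) = Σwᵢ|x−xᵢ| + Σwᵢ|y−yᵢ|, so x and y are optimised independently as 1-D weighted medians.
Total weight W = 606; half = 303.
x-coordinate, sorted with cumulative weight:
  x=1 (Alpha, w=110) cum 110
  x=2 (Delta, w=70) cum 180
  x=12 (Zeta, w=25) cum 205
  x=13 (Beta, w=225) cum 430  ← median
  x=13 (Eta, w=50) cum 480
  x=16 (Epsilon, w=120) cum 600
  x=19 (Gamma, w=6) cum 606
⇒ x* = 13
y-coordinate, sorted with cumulative weight:
  y=6 (Beta, w=225) cum 225
  y=7 (Alpha, w=110) cum 335  ← median
  y=7 (Eta, w=50) cum 385
  y=9 (Zeta, w=25) cum 410
  y=17 (Gamma, w=6) cum 416
  y=17 (Delta, w=70) cum 486
  y=17 (Epsilon, w=120) cum 606
⇒ y* = 7

(13, 7)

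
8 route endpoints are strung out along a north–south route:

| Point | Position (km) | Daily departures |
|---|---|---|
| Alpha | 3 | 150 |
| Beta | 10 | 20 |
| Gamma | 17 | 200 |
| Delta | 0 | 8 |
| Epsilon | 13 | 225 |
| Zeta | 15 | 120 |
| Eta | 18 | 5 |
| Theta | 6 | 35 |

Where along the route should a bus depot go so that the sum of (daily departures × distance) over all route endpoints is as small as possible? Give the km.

x = 13

For a sum of weighted absolute distances on a line, the optimum is the weighted median (not the mean). Total weight W = 763; half-weight = 381.5.
Sort by position and accumulate weight:
  km 0 (Delta, w=8) → cum 8
  km 3 (Alpha, w=150) → cum 158
  km 6 (Theta, w=35) → cum 193
  km 10 (Beta, w=20) → cum 213
  km 13 (Epsilon, w=225) → cum 438  ≥ 381.5 → median here
  km 15 (Zeta, w=120) → cum 558
  km 17 (Gamma, w=200) → cum 758
  km 18 (Eta, w=5) → cum 763
Optimal location: km 13.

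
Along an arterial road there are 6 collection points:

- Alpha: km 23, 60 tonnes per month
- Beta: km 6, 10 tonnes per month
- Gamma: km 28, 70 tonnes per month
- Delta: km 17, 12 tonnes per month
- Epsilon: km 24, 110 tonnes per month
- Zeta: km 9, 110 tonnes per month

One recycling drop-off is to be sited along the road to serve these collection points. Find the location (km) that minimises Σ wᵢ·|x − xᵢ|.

x = 23

For a sum of weighted absolute distances on a line, the optimum is the weighted median (not the mean). Total weight W = 372; half-weight = 186.
Sort by position and accumulate weight:
  km 6 (Beta, w=10) → cum 10
  km 9 (Zeta, w=110) → cum 120
  km 17 (Delta, w=12) → cum 132
  km 23 (Alpha, w=60) → cum 192  ≥ 186 → median here
  km 24 (Epsilon, w=110) → cum 302
  km 28 (Gamma, w=70) → cum 372
Optimal location: km 23.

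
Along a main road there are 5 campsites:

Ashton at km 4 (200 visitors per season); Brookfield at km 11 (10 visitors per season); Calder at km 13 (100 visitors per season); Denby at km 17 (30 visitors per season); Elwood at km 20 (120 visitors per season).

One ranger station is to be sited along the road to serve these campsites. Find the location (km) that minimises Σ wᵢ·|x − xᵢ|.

x = 13

For a sum of weighted absolute distances on a line, the optimum is the weighted median (not the mean). Total weight W = 460; half-weight = 230.
Sort by position and accumulate weight:
  km 4 (Ashton, w=200) → cum 200
  km 11 (Brookfield, w=10) → cum 210
  km 13 (Calder, w=100) → cum 310  ≥ 230 → median here
  km 17 (Denby, w=30) → cum 340
  km 20 (Elwood, w=120) → cum 460
Optimal location: km 13.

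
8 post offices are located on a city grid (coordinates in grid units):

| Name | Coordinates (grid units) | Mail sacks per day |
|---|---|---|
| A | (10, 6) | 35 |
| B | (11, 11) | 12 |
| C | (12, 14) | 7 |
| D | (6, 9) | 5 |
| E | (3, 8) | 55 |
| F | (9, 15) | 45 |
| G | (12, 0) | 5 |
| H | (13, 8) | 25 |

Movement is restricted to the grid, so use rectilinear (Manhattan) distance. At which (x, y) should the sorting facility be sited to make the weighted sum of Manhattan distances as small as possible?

Manhattan distance separates: Σwᵢ(|x−xᵢ|+|y−yᵢ|) = Σwᵢ|x−xᵢ| + Σwᵢ|y−yᵢ|, so x and y are optimised independently as 1-D weighted medians.
Total weight W = 189; half = 94.5.
x-coordinate, sorted with cumulative weight:
  x=3 (E, w=55) cum 55
  x=6 (D, w=5) cum 60
  x=9 (F, w=45) cum 105  ← median
  x=10 (A, w=35) cum 140
  x=11 (B, w=12) cum 152
  x=12 (C, w=7) cum 159
  x=12 (G, w=5) cum 164
  x=13 (H, w=25) cum 189
⇒ x* = 9
y-coordinate, sorted with cumulative weight:
  y=0 (G, w=5) cum 5
  y=6 (A, w=35) cum 40
  y=8 (E, w=55) cum 95  ← median
  y=8 (H, w=25) cum 120
  y=9 (D, w=5) cum 125
  y=11 (B, w=12) cum 137
  y=14 (C, w=7) cum 144
  y=15 (F, w=45) cum 189
⇒ y* = 8

(9, 8)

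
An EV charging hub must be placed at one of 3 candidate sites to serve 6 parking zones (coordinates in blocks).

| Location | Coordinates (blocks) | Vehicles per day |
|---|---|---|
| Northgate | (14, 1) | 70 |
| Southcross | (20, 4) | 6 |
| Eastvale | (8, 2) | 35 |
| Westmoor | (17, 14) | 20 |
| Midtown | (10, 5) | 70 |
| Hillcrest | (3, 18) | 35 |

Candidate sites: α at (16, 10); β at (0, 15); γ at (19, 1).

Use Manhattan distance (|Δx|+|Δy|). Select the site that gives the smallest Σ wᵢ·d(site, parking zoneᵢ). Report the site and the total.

α, total 2995 blocks

Total weighted distance at each candidate:
  α (16, 10): total = 2995
  β (0, 15): total = 4851
  γ (19, 1): total = 3159
Minimum is at α with total 2995 blocks.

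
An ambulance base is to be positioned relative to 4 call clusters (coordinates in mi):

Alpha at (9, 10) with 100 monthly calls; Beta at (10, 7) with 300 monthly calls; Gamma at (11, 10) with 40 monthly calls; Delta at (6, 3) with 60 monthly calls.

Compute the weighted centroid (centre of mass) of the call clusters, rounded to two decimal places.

The minimiser of Σwᵢ‖p−pᵢ‖² is the weighted centroid p* = (Σwᵢpᵢ)/(Σwᵢ).
Σwᵢ = 500.
Σwᵢxᵢ = 100·9 + 300·10 + 40·11 + 60·6 = 4700.
Σwᵢyᵢ = 100·10 + 300·7 + 40·10 + 60·3 = 3680.
x* = 4700/500 = 9.40, y* = 3680/500 = 7.36.

(9.40, 7.36)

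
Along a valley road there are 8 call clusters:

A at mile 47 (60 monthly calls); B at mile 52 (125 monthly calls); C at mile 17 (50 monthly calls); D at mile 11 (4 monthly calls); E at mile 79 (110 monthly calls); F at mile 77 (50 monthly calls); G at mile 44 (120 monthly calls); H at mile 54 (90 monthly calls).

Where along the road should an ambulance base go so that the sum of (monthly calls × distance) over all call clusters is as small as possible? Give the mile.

For a sum of weighted absolute distances on a line, the optimum is the weighted median (not the mean). Total weight W = 609; half-weight = 304.5.
Sort by position and accumulate weight:
  mile 11 (D, w=4) → cum 4
  mile 17 (C, w=50) → cum 54
  mile 44 (G, w=120) → cum 174
  mile 47 (A, w=60) → cum 234
  mile 52 (B, w=125) → cum 359  ≥ 304.5 → median here
  mile 54 (H, w=90) → cum 449
  mile 77 (F, w=50) → cum 499
  mile 79 (E, w=110) → cum 609
Optimal location: mile 52.

x = 52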